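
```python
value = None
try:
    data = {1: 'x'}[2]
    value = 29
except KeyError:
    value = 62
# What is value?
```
62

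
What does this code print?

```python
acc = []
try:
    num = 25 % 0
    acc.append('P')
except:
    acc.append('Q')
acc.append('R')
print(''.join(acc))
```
QR

Exception raised in try, caught by bare except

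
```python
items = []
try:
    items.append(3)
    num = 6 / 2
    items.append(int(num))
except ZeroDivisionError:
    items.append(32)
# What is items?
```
[3, 3]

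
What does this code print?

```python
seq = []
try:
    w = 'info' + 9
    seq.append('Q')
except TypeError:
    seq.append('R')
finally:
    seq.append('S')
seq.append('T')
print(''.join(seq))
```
RST

finally always runs, even after exception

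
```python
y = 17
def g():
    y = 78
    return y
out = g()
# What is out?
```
78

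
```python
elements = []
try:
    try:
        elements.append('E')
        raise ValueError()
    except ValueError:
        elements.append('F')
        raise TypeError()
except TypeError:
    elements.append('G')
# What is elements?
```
['E', 'F', 'G']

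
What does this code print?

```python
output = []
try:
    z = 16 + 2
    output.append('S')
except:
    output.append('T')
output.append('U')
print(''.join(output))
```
SU

No exception, try block completes normally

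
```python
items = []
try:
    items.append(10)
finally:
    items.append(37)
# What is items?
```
[10, 37]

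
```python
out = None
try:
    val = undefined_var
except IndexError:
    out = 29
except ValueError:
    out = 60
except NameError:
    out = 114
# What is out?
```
114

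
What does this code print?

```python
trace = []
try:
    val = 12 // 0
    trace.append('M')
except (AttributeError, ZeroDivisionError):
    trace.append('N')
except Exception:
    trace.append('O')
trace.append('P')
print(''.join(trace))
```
NP

ZeroDivisionError matches tuple containing it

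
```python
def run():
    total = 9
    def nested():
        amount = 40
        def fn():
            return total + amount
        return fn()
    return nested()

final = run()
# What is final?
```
49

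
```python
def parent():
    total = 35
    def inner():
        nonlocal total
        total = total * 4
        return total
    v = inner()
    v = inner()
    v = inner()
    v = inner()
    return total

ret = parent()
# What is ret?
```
8960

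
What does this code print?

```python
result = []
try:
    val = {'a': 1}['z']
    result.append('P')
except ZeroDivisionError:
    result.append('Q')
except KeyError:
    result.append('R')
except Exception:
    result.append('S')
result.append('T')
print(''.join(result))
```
RT

KeyError matches before generic Exception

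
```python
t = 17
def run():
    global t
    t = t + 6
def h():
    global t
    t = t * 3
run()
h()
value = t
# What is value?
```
69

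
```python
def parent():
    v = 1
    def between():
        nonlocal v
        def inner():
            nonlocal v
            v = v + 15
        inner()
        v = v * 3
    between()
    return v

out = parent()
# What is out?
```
48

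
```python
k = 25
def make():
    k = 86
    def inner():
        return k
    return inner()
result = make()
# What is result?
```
86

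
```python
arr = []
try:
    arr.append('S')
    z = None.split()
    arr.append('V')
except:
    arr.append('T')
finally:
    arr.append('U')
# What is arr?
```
['S', 'T', 'U']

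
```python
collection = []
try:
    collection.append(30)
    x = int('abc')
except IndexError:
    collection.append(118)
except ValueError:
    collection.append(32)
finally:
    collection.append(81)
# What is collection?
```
[30, 32, 81]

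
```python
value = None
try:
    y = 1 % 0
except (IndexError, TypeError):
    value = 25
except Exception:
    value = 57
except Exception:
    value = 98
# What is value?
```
57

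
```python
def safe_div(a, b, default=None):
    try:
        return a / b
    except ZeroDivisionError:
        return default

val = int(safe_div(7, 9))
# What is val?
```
0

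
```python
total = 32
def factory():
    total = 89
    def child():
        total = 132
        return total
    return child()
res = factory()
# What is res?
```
132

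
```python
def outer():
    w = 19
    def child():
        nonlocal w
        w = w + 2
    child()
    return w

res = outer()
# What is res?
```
21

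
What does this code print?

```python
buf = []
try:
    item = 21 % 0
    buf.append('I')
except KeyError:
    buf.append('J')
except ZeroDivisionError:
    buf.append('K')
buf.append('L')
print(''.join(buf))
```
KL

ZeroDivisionError is caught by its specific handler, not KeyError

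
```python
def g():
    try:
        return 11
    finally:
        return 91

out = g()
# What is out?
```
91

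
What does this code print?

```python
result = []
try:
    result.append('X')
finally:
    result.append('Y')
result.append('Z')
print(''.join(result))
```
XYZ

try/finally without except, no exception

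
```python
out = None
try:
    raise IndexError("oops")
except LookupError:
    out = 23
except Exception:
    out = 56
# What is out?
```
23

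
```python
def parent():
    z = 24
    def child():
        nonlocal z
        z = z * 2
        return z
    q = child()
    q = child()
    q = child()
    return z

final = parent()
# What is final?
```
192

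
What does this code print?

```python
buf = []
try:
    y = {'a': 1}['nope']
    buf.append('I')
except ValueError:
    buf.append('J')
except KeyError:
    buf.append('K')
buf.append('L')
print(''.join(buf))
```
KL

KeyError is caught by its specific handler, not ValueError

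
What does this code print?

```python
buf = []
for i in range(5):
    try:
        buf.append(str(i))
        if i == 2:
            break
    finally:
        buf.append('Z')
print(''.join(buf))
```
0Z1Z2Z

finally runs even when breaking out of loop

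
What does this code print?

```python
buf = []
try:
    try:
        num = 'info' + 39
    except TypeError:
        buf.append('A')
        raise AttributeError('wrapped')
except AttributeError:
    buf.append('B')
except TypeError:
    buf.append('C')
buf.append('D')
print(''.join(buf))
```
ABD

AttributeError raised and caught, original TypeError not re-raised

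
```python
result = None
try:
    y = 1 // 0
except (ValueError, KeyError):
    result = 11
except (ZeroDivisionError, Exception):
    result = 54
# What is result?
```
54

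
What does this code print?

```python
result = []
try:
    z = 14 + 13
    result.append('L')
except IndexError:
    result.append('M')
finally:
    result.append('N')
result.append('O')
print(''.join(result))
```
LNO

finally runs after normal execution too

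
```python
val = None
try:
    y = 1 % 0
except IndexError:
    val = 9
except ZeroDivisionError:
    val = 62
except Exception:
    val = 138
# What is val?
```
62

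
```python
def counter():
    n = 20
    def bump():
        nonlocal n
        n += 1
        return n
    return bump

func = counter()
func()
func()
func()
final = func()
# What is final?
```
24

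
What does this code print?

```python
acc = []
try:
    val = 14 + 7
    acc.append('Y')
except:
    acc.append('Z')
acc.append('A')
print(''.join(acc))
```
YA

No exception, try block completes normally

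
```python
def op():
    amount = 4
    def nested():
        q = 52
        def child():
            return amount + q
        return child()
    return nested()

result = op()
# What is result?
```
56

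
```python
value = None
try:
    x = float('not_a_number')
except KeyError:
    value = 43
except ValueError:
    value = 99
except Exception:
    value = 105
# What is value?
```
99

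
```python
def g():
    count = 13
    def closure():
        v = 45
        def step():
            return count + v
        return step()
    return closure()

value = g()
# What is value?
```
58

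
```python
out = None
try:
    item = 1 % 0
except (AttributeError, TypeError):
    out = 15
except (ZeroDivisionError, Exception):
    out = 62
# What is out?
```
62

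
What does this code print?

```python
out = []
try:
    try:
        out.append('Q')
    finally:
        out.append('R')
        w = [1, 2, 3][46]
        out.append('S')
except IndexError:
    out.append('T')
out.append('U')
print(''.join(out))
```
QRTU

Exception in inner finally caught by outer except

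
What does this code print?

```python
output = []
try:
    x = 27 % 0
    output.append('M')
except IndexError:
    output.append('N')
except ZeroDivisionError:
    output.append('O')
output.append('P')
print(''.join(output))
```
OP

ZeroDivisionError is caught by its specific handler, not IndexError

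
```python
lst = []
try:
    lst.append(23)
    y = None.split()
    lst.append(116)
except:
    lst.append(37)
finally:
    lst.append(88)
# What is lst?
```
[23, 37, 88]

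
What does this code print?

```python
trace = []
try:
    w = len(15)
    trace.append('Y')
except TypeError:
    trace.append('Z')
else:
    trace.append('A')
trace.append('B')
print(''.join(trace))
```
ZB

else block skipped when exception is caught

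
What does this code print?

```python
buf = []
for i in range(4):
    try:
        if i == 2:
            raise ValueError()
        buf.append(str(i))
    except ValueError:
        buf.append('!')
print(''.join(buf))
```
01!3

Exception on i=2 caught, loop continues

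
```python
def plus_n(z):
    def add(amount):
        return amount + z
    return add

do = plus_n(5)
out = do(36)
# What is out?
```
41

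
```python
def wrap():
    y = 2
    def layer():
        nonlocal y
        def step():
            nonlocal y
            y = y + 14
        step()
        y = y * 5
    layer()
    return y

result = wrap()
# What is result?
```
80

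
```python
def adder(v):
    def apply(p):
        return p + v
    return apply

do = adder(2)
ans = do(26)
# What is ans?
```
28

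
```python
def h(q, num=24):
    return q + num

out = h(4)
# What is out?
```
28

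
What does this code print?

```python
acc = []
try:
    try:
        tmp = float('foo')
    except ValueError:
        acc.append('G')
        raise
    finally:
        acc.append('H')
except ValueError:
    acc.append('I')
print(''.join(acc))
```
GHI

finally runs before re-raised exception propagates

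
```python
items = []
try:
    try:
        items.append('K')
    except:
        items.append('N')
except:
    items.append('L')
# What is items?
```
['K']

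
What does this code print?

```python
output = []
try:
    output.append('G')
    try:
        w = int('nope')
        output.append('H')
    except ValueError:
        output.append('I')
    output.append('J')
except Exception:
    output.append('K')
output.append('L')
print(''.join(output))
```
GIJL

Inner exception caught by inner handler, outer continues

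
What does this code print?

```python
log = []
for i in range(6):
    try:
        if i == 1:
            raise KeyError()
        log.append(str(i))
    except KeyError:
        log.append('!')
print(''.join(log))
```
0!2345

Exception on i=1 caught, loop continues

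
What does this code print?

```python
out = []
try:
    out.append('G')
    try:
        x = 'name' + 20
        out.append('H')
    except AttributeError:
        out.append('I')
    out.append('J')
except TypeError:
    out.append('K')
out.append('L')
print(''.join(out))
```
GKL

Inner handler doesn't match, propagates to outer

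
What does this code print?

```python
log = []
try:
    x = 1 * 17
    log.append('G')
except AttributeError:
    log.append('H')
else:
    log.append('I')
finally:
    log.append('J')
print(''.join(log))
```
GIJ

else runs before finally when no exception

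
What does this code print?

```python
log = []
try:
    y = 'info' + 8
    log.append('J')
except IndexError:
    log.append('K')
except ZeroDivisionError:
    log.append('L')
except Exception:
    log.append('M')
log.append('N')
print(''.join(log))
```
MN

TypeError not specifically caught, falls to Exception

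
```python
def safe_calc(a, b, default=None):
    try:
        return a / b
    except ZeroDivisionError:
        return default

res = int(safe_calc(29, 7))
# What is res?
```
4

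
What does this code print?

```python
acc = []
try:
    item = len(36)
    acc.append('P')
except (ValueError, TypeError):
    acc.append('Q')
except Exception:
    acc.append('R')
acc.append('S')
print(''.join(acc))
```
QS

TypeError matches tuple containing it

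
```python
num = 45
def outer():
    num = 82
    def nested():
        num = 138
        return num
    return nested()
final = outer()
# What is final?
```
138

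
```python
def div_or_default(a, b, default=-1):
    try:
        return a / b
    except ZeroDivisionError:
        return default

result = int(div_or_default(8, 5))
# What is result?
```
1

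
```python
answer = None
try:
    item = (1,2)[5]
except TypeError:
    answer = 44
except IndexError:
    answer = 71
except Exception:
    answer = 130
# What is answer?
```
71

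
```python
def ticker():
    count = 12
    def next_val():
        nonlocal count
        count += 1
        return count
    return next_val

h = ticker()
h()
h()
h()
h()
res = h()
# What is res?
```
17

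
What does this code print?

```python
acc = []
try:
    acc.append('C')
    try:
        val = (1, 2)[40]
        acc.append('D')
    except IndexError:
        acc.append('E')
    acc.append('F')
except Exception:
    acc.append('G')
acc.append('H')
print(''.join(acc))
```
CEFH

Inner exception caught by inner handler, outer continues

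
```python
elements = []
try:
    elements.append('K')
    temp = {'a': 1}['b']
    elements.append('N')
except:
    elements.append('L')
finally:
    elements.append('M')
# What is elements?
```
['K', 'L', 'M']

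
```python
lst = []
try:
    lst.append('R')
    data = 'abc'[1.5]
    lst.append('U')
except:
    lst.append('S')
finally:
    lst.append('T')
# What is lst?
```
['R', 'S', 'T']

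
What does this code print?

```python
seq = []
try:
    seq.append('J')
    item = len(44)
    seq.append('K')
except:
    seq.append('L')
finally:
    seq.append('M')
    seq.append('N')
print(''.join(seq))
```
JLMN

Code before exception runs, then except, then all of finally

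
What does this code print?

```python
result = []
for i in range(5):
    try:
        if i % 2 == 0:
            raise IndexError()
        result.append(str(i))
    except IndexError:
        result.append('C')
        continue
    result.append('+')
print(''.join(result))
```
C1+C3+C

continue in except skips rest of loop body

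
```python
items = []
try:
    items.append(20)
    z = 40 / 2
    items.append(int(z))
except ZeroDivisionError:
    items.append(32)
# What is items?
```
[20, 20]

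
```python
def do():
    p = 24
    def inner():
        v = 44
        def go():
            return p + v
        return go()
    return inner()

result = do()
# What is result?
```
68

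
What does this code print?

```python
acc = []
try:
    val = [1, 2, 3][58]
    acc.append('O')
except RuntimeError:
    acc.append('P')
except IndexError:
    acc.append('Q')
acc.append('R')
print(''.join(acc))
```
QR

IndexError is caught by its specific handler, not RuntimeError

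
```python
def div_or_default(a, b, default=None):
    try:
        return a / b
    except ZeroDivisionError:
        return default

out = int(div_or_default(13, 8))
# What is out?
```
1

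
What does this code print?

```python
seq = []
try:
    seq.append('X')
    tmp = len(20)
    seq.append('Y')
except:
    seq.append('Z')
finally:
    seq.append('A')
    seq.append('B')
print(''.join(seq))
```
XZAB

Code before exception runs, then except, then all of finally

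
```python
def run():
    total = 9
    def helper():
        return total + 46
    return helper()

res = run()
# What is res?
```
55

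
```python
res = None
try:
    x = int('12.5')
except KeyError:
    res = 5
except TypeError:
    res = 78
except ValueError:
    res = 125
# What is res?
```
125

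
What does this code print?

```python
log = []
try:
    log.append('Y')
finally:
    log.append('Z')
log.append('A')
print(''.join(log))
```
YZA

try/finally without except, no exception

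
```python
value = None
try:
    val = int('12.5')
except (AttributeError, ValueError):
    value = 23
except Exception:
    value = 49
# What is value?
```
23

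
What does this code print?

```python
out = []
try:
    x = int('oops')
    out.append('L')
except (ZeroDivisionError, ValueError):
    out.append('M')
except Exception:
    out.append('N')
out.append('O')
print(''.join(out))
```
MO

ValueError matches tuple containing it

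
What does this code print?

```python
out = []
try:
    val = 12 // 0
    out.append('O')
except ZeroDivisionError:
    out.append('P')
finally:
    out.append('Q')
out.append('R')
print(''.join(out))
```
PQR

finally always runs, even after exception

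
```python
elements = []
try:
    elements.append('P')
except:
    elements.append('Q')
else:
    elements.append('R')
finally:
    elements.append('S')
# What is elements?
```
['P', 'R', 'S']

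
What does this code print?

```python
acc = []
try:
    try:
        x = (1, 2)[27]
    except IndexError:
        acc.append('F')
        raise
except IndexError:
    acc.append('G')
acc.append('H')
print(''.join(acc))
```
FGH

raise without argument re-raises current exception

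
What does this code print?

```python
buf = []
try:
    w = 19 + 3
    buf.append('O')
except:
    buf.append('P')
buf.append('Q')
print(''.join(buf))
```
OQ

No exception, try block completes normally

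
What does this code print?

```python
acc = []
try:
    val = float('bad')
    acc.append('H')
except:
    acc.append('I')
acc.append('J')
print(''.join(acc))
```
IJ

Exception raised in try, caught by bare except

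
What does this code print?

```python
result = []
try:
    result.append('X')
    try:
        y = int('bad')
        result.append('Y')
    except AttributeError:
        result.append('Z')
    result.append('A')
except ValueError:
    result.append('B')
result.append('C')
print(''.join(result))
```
XBC

Inner handler doesn't match, propagates to outer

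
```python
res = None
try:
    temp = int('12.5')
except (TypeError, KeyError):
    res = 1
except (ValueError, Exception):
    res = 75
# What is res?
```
75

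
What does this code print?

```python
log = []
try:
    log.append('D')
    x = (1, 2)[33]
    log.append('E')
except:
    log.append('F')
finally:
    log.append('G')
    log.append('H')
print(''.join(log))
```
DFGH

Code before exception runs, then except, then all of finally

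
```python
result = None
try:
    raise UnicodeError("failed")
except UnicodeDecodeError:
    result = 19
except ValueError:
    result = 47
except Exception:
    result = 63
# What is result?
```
47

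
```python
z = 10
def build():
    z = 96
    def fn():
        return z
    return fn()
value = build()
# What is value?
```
96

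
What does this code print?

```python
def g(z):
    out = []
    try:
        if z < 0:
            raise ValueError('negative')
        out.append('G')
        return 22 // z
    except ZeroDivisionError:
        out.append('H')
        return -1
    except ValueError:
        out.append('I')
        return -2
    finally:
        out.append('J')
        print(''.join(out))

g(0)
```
GHJ

z=0 causes ZeroDivisionError, caught, finally prints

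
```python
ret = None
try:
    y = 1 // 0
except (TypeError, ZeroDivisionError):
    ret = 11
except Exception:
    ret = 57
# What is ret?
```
11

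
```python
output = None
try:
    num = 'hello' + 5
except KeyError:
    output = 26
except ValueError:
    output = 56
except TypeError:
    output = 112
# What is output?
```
112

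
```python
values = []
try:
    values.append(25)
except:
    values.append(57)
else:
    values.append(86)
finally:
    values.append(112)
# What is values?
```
[25, 86, 112]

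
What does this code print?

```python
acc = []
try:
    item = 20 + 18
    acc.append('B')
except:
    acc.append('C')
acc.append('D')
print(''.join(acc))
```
BD

No exception, try block completes normally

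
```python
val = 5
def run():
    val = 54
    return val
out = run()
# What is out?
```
54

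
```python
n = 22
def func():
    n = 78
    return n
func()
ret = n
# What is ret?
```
22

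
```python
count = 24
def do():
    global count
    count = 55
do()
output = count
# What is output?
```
55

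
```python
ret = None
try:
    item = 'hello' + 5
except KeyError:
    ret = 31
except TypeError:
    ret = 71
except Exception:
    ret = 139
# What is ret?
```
71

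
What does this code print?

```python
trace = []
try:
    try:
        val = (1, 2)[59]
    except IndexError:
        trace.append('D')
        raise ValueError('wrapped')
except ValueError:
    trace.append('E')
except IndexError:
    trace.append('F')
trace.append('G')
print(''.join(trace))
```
DEG

ValueError raised and caught, original IndexError not re-raised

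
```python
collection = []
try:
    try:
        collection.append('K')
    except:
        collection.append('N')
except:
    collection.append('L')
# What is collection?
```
['K']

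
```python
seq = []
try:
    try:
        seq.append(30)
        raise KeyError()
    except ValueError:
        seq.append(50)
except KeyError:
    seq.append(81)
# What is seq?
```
[30, 81]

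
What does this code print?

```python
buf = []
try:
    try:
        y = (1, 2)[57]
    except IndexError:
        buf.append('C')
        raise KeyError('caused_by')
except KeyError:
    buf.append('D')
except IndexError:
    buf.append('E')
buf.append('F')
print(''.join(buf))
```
CDF

KeyError raised and caught, original IndexError not re-raised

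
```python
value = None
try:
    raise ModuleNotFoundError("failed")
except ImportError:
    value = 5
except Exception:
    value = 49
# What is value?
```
5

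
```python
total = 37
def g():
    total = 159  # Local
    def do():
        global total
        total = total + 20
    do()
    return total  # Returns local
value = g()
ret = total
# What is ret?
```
57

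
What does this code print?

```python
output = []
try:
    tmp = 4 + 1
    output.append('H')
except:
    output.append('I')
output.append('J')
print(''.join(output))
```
HJ

No exception, try block completes normally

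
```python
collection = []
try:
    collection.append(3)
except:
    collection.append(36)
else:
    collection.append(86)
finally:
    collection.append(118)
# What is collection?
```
[3, 86, 118]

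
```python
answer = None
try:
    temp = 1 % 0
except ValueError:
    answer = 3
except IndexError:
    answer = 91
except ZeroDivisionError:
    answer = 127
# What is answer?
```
127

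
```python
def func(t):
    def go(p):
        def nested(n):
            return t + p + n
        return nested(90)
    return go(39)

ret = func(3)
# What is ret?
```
132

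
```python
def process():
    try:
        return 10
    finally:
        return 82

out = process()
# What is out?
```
82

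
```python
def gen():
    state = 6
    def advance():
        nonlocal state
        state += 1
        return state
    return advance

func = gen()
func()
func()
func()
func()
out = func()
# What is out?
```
11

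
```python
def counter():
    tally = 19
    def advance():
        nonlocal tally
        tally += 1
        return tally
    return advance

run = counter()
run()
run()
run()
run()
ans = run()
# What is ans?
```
24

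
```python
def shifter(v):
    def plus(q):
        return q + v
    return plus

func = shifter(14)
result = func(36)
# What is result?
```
50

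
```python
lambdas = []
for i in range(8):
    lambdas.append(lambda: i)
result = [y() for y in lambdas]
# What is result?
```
[7, 7, 7, 7, 7, 7, 7, 7]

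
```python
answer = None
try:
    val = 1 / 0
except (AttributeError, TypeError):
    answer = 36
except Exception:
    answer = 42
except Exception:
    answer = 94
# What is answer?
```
42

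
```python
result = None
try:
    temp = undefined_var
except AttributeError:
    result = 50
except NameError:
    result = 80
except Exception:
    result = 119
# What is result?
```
80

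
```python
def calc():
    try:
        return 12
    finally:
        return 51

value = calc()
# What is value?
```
51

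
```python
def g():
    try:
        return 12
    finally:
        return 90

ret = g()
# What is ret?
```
90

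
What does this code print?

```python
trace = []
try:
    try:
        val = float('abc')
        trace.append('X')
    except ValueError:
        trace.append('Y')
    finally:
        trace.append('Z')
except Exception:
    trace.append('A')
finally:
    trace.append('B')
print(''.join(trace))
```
YZB

Both finally blocks run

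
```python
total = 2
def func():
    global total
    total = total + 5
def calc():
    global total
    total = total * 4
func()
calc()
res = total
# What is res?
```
28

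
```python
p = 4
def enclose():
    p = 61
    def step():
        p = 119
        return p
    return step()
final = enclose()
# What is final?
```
119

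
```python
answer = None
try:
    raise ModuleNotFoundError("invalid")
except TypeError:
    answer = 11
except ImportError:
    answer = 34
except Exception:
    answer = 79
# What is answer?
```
34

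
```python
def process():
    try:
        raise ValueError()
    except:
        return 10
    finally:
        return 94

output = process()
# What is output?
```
94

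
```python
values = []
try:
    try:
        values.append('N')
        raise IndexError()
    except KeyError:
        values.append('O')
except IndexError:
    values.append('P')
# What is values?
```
['N', 'P']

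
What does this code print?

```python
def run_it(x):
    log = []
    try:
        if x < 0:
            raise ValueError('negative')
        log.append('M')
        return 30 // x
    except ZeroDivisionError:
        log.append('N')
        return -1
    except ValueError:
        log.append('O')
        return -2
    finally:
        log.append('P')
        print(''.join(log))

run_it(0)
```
MNP

x=0 causes ZeroDivisionError, caught, finally prints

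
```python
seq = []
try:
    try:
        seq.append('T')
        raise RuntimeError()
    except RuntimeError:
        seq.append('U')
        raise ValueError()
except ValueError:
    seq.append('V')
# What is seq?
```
['T', 'U', 'V']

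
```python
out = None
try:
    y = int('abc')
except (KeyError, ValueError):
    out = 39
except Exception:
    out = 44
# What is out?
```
39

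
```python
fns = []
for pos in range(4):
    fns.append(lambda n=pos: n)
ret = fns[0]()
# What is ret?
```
0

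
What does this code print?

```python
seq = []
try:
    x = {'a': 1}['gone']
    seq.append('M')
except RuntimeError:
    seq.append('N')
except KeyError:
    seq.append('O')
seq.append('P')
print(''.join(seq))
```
OP

KeyError is caught by its specific handler, not RuntimeError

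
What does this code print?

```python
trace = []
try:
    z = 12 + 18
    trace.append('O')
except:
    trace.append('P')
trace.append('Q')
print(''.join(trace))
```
OQ

No exception, try block completes normally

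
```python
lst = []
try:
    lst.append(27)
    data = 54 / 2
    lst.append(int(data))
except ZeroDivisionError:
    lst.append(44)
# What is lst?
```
[27, 27]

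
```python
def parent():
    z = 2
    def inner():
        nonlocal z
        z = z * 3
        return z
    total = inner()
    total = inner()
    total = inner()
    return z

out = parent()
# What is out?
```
54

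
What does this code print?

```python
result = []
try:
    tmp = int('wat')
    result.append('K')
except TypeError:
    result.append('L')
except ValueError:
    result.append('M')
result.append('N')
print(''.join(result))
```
MN

ValueError is caught by its specific handler, not TypeError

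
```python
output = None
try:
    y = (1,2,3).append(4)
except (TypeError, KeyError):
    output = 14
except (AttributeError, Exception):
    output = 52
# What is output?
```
52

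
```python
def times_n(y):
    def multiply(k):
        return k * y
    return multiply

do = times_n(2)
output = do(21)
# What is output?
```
42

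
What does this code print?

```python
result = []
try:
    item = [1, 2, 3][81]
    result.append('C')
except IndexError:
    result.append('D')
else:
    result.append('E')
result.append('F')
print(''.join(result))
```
DF

else block skipped when exception is caught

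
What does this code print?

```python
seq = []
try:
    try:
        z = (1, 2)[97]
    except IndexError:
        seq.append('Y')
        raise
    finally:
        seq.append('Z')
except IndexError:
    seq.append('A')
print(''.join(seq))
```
YZA

finally runs before re-raised exception propagates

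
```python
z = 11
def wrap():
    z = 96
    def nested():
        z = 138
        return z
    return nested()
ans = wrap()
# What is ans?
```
138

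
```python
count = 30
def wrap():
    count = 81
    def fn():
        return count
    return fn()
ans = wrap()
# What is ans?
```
81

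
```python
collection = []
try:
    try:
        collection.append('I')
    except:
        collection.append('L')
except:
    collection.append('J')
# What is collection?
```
['I']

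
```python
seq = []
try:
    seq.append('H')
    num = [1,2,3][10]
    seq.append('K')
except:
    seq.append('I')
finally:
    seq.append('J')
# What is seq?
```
['H', 'I', 'J']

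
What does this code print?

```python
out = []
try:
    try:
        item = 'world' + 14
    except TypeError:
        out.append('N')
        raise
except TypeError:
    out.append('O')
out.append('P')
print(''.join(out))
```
NOP

raise without argument re-raises current exception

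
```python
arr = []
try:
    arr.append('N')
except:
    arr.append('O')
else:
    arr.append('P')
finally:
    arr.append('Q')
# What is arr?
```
['N', 'P', 'Q']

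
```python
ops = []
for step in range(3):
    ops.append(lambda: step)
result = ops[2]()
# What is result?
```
2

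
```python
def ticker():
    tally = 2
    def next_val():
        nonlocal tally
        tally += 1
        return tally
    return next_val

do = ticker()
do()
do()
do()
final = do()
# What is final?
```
6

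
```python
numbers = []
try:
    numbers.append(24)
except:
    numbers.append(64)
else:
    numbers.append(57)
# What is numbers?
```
[24, 57]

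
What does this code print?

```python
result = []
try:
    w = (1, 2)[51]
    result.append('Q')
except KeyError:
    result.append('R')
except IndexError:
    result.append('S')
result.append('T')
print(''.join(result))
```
ST

IndexError is caught by its specific handler, not KeyError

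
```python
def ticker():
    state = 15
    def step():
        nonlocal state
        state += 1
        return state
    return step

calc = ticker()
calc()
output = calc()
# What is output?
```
17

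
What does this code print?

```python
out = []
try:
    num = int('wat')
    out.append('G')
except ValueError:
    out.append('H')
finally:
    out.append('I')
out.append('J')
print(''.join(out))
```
HIJ

finally always runs, even after exception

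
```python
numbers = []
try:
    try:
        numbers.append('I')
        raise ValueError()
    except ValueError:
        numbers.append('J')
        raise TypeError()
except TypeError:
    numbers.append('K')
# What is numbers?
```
['I', 'J', 'K']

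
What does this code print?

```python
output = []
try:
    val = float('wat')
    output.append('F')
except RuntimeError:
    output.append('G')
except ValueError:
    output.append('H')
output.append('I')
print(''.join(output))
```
HI

ValueError is caught by its specific handler, not RuntimeError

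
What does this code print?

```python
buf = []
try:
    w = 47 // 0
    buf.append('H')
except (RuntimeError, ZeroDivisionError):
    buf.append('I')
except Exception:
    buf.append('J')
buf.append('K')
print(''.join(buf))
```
IK

ZeroDivisionError matches tuple containing it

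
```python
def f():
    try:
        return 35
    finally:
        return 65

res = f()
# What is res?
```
65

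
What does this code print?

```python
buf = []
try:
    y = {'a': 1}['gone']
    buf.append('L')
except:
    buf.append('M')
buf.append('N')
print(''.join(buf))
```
MN

Exception raised in try, caught by bare except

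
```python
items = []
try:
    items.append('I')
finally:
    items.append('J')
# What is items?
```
['I', 'J']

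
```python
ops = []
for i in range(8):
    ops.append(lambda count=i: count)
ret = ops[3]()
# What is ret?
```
3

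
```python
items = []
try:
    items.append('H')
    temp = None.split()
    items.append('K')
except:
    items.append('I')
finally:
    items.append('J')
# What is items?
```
['H', 'I', 'J']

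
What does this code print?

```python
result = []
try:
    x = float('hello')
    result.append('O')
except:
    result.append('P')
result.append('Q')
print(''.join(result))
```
PQ

Exception raised in try, caught by bare except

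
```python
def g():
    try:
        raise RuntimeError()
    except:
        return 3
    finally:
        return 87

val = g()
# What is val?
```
87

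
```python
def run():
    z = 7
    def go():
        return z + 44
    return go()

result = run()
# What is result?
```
51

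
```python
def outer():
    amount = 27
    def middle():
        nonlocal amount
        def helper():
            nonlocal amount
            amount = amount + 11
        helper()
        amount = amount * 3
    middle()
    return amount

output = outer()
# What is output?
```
114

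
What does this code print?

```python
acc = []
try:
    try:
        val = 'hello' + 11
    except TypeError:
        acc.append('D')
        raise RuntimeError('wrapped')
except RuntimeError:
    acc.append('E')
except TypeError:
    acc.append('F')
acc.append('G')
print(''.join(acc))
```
DEG

RuntimeError raised and caught, original TypeError not re-raised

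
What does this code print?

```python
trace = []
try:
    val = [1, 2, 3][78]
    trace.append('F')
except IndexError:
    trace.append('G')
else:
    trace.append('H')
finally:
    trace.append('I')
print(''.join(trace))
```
GI

Exception: except runs, else skipped, finally runs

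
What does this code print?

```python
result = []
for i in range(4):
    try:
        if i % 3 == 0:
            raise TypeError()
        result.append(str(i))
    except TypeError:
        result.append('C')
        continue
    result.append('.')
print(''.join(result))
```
C1.2.C

continue in except skips rest of loop body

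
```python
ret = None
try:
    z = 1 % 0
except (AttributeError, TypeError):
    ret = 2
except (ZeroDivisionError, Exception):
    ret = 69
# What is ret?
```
69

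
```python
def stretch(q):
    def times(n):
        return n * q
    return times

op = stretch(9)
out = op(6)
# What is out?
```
54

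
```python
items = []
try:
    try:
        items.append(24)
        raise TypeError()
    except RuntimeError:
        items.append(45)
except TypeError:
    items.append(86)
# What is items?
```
[24, 86]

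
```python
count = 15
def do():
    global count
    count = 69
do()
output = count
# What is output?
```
69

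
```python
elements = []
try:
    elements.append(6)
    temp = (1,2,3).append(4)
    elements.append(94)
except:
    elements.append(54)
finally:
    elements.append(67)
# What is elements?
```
[6, 54, 67]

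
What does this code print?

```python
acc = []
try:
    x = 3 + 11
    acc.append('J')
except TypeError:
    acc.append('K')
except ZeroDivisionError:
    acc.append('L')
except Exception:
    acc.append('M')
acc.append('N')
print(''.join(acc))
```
JN

No exception, try block completes normally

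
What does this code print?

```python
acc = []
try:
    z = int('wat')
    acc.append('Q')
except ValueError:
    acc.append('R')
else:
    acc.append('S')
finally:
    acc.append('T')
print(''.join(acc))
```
RT

Exception: except runs, else skipped, finally runs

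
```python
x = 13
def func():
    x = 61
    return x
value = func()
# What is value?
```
61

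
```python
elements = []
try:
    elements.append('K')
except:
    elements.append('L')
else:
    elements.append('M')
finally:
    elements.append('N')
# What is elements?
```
['K', 'M', 'N']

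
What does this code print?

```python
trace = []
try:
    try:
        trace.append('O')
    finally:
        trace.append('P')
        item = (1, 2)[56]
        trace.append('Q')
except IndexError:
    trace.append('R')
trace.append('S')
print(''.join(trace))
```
OPRS

Exception in inner finally caught by outer except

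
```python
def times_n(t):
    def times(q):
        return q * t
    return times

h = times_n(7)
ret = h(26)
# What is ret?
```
182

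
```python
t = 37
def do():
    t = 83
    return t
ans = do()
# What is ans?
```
83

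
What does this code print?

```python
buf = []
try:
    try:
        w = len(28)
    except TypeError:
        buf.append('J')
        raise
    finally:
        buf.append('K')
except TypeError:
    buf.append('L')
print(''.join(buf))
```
JKL

finally runs before re-raised exception propagates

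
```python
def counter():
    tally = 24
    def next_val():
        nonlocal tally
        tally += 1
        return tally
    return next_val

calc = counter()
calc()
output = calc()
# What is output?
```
26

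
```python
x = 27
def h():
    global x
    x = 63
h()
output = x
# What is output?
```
63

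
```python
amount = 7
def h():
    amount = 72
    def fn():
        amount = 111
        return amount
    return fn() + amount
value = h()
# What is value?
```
183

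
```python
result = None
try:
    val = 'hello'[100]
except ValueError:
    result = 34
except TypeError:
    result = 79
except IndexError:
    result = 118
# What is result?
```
118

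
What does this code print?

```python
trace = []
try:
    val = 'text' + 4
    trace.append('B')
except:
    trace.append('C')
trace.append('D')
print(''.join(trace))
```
CD

Exception raised in try, caught by bare except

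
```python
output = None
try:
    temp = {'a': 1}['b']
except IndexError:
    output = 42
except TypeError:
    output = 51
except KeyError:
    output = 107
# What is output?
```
107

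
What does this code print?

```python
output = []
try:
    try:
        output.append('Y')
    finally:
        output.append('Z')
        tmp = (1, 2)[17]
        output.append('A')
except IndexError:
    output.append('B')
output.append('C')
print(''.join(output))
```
YZBC

Exception in inner finally caught by outer except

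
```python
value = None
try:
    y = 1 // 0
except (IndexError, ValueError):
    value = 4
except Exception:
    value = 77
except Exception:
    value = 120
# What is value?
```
77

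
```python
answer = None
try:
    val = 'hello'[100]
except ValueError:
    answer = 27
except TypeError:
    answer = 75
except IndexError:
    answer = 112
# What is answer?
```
112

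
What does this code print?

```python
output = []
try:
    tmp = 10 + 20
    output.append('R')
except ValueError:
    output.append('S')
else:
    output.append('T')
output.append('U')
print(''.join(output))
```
RTU

else block runs when no exception occurs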